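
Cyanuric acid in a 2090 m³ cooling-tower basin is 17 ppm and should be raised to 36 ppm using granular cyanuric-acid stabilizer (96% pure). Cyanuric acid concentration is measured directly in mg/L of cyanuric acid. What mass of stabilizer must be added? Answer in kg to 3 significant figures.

41.4 kg

Volume: 2090 m³ = 2,090,000 L.
CYA to add: (36 − 17) = 19 mg/L × 2,090,000 L = 39,710 g cyanuric acid.
At 96% purity: 39,710 / 0.96 = 41,360 g product.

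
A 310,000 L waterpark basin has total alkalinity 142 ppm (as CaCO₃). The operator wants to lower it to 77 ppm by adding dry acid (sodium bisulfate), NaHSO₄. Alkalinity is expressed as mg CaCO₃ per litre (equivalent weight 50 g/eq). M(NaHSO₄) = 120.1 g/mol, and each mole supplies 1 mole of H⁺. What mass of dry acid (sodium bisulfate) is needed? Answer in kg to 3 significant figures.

Alkalinity to neutralize: (142 − 77) = 65 mg/L as CaCO₃ × 310,000 L = 20,150 g as CaCO₃.
Equivalents of H⁺ required: 20,150 ÷ 50 g/eq = 403 eq = 403 mol NaHSO₄.
Mass of NaHSO₄: 403 × 120.1 = 48,400 g.

48.4 kg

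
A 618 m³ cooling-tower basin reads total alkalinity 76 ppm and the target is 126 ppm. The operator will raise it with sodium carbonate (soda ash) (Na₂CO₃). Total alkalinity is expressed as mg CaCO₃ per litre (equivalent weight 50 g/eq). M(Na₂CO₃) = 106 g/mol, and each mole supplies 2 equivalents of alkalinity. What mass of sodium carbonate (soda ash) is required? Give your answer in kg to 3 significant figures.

Volume: 618 m³ = 618,000 L.
Alkalinity to add: (126 − 76) = 50 mg/L as CaCO₃ × 618,000 L = 30,900 g as CaCO₃.
Equivalents: 30,900 g ÷ 50 g/eq = 618 eq.
Each mole of Na₂CO₃ supplies 2 eq, so 618 / 2 = 309 mol.
Mass: 309 mol × 106 g/mol = 32,750 g.

32.8 kg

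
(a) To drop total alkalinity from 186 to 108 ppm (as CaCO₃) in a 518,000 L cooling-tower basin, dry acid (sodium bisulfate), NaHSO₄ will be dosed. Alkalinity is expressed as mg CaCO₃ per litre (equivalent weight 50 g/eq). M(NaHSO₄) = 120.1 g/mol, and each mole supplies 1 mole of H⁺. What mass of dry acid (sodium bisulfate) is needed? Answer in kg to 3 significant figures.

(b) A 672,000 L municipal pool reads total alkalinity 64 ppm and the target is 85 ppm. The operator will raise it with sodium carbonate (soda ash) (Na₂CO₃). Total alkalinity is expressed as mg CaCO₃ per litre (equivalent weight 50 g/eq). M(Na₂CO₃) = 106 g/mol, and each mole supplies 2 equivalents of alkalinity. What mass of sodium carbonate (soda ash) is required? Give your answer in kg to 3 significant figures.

(a) 97.1 kg; (b) 15.0 kg

(a) Alkalinity to neutralize: (186 − 108) = 78 mg/L as CaCO₃ × 518,000 L = 40,400 g as CaCO₃.
(a) Equivalents of H⁺ required: 40,400 ÷ 50 g/eq = 808.1 eq = 808.1 mol NaHSO₄.
(a) Mass of NaHSO₄: 808.1 × 120.1 = 97,050 g.

(b) Alkalinity to add: (85 − 64) = 21 mg/L as CaCO₃ × 672,000 L = 14,110 g as CaCO₃.
(b) Equivalents: 14,110 g ÷ 50 g/eq = 282.2 eq.
(b) Each mole of Na₂CO₃ supplies 2 eq, so 282.2 / 2 = 141.1 mol.
(b) Mass: 141.1 mol × 106 g/mol = 14,960 g.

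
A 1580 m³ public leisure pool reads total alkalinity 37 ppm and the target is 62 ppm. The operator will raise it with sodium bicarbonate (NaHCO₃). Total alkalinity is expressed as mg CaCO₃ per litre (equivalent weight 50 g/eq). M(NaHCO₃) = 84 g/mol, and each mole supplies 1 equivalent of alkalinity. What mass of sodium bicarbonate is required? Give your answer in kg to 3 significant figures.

66.4 kg

Volume: 1580 m³ = 1,580,000 L.
Alkalinity to add: (62 − 37) = 25 mg/L as CaCO₃ × 1,580,000 L = 39,500 g as CaCO₃.
Equivalents: 39,500 g ÷ 50 g/eq = 790 eq.
NaHCO₃ supplies 1 eq per mole → 790 mol.
Mass: 790 mol × 84 g/mol = 66,360 g.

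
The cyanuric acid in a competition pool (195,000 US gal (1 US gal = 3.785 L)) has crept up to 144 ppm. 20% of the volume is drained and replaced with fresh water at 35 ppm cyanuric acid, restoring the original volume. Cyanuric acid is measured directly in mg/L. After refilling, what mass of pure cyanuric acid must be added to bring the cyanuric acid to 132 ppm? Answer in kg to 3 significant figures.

7.23 kg

Volume: 195,000 US gal × 3.785 L/gal = 738,075 L.
After draining 20% and refilling: 144 × 0.80 + 35 × 0.20 = 122.2 ppm.
Deficit to target: 132 − 122.2 = 9.8 mg/L.
Mass: 9.8 mg/L × 738,075 L = 7233 g cyanuric acid.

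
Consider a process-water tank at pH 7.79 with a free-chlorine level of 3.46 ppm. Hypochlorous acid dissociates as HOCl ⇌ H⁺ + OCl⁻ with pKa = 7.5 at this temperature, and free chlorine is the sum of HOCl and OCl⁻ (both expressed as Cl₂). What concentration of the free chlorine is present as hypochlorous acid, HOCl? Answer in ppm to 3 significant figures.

[OCl⁻]/[HOCl] = 10^(pH − pKa) = 10^(7.79 − 7.5) = 10^0.29 = 1.95.
Fraction as HOCl = 1 / (1 + 1.95) = 0.339.
HOCl = 0.339 × 3.46 ppm = 1.173 ppm.

1.17 ppm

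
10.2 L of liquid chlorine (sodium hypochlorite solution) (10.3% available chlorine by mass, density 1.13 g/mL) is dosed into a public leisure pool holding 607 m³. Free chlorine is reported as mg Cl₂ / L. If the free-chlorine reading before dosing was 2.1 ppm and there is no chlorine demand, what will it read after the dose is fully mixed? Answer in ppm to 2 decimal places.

4.06 ppm

Volume: 607 m³ = 607,000 L.
Mass of solution: 10.2 L × 1000 mL/L × 1.13 g/mL = 11,530 g.
Available chlorine delivered: 11,530 g × 0.103 = 1187 g as Cl₂.
Concentration rise: 1187 g / 607,000 L = 1.956 mg/L = 1.96 ppm.
Final FC: 2.1 + 1.96 = 4.06 ppm.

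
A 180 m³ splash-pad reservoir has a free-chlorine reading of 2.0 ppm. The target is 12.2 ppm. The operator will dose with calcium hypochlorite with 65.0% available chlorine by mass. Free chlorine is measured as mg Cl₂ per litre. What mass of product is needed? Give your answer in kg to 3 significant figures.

Volume: 180 m³ = 180,000 L.
Chlorine deficit: 12.2 − 2.0 = 10.2 ppm = 10.2 mg/L as Cl₂.
Cl₂ equivalent needed: 10.2 mg/L × 180,000 L = 1,836,000 mg = 1836 g.
Product at 65.0% available chlorine: 1836 / 0.65 = 2825 g.

2.82 kg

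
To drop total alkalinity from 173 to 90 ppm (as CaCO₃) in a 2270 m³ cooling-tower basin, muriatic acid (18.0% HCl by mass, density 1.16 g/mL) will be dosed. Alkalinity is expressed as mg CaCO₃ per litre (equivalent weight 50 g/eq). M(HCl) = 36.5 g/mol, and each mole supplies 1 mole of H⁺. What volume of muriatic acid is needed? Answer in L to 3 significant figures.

659 L

Volume: 2270 m³ = 2,270,000 L.
Alkalinity to neutralize: (173 − 90) = 83 mg/L as CaCO₃ × 2,270,000 L = 188,400 g as CaCO₃.
Equivalents of H⁺ required: 188,400 ÷ 50 g/eq = 3768 eq = 3768 mol HCl.
Mass of HCl: 3768 × 36.5 = 137,500 g.
Mass of 18.0% solution: 137,500 / 0.18 = 764,100 g.
Volume: 764,100 g ÷ 1.16 g/mL = 658,700 mL.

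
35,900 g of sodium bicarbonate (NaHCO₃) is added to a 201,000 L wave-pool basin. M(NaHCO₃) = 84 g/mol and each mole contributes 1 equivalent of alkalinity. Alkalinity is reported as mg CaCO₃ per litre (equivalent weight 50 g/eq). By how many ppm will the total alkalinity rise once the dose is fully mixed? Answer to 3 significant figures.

Moles of NaHCO₃: 35,900 g ÷ 84 g/mol = 427.4 mol → 427.4 eq of alkalinity.
As CaCO₃: 427.4 eq × 50 g/eq = 21,370 g.
Rise: 21,370 g / 201,000 L × 1000 = 106.3 mg/L.

106 ppm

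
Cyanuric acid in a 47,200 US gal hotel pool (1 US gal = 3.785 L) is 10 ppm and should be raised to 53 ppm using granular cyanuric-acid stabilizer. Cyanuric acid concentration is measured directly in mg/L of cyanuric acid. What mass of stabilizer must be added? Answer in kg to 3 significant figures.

7.68 kg

Volume: 47,200 US gal × 3.785 L/gal = 178,652 L.
CYA to add: (53 − 10) = 43 mg/L × 178,652 L = 7682 g cyanuric acid.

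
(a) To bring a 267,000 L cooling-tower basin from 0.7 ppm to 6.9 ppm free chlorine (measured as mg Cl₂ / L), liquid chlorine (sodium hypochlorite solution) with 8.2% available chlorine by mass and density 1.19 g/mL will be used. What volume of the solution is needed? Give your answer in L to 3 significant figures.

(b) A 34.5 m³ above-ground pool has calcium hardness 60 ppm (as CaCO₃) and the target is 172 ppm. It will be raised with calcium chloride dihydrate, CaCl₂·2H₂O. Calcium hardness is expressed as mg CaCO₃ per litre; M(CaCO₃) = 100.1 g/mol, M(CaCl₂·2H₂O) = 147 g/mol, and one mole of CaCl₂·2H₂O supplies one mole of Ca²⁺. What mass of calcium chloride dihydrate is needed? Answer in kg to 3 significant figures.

(a) Chlorine deficit: 6.9 − 0.7 = 6.2 ppm = 6.2 mg/L as Cl₂.
(a) Cl₂ equivalent needed: 6.2 mg/L × 267,000 L = 1,655,000 mg = 1655 g.
(a) Product at 8.2% available chlorine: 1655 / 0.082 = 20,190 g.
(a) Volume at density 1.19 g/mL: 20,190 g ÷ 1.19 g/mL = 16,960 mL.

(b) Volume: 34.5 m³ = 34,500 L.
(b) Hardness to add: (172 − 60) = 112 mg/L as CaCO₃ × 34,500 L = 3864 g as CaCO₃.
(b) Moles of Ca²⁺ (1 mol Ca²⁺ ≡ 1 mol CaCO₃): 3864 / 100.1 g/mol = 38.6 mol.
(b) Mass of CaCl₂·2H₂O: 38.6 × 147 = 5674 g.

(a) 17.0 L; (b) 5.67 kg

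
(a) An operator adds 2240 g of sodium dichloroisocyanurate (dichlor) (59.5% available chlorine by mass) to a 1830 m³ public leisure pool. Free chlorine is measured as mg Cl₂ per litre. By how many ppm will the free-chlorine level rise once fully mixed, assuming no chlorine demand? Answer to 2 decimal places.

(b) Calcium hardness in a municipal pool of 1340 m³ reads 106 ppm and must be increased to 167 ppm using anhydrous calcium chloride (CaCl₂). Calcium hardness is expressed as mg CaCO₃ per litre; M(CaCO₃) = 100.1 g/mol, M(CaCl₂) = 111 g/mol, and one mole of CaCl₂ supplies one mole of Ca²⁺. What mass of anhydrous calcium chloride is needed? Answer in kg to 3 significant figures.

(a) Volume: 1830 m³ = 1,830,000 L.
(a) Available chlorine delivered: 2240 g × 0.595 = 1333 g as Cl₂.
(a) Concentration rise: 1333 g / 1,830,000 L = 0.7283 mg/L = 0.73 ppm.

(b) Volume: 1340 m³ = 1,340,000 L.
(b) Hardness to add: (167 − 106) = 61 mg/L as CaCO₃ × 1,340,000 L = 81,740 g as CaCO₃.
(b) Moles of Ca²⁺ (1 mol Ca²⁺ ≡ 1 mol CaCO₃): 81,740 / 100.1 g/mol = 816.6 mol.
(b) Mass of CaCl₂: 816.6 × 111 = 90,640 g.

(a) 0.73 ppm; (b) 90.6 kg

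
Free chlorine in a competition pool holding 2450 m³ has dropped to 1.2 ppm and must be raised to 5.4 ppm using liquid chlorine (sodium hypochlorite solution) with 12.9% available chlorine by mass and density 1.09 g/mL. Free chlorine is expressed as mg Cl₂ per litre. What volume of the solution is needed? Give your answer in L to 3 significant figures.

73.2 L

Volume: 2450 m³ = 2,450,000 L.
Chlorine deficit: 5.4 − 1.2 = 4.2 ppm = 4.2 mg/L as Cl₂.
Cl₂ equivalent needed: 4.2 mg/L × 2,450,000 L = 10,290,000 mg = 10,290 g.
Product at 12.9% available chlorine: 10,290 / 0.129 = 79,770 g.
Volume at density 1.09 g/mL: 79,770 g ÷ 1.09 g/mL = 73,180 mL.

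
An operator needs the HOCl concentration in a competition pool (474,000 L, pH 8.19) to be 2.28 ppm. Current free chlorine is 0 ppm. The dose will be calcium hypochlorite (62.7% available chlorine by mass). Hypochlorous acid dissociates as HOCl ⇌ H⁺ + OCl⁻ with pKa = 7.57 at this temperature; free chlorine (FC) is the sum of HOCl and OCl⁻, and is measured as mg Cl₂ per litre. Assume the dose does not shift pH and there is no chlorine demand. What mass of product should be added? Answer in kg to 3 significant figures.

[OCl⁻]/[HOCl] = 10^(pH − pKa) = 10^(8.19 − 7.57) = 4.169; fraction as HOCl = 1/(1 + 4.169) = 0.1935.
Free chlorine required for 2.28 ppm HOCl: 2.28 / 0.1935 = 11.78 ppm.
FC to add: 11.78 − 0 = 11.78 mg/L as Cl₂.
Cl₂ equivalent: 11.78 mg/L × 474,000 L = 5586 g.
Product at 62.7% available Cl: 5586 / 0.627 = 8909 g.

8.91 kg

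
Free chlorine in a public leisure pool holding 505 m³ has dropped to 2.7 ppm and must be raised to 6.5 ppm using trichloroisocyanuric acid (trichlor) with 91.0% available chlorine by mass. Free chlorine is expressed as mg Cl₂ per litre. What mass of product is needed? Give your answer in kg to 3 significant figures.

2.11 kg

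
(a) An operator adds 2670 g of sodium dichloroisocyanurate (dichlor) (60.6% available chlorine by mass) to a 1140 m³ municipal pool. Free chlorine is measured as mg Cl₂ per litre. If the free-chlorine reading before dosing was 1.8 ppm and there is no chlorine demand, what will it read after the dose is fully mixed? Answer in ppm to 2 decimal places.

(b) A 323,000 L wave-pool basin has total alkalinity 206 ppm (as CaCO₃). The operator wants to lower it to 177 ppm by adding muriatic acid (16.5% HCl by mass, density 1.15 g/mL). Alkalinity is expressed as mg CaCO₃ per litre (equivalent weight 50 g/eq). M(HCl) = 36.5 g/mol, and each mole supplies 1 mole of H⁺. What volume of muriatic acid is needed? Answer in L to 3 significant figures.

(a) 3.22 ppm; (b) 36.0 L

(a) Volume: 1140 m³ = 1,140,000 L.
(a) Available chlorine delivered: 2670 g × 0.606 = 1618 g as Cl₂.
(a) Concentration rise: 1618 g / 1,140,000 L = 1.419 mg/L = 1.42 ppm.
(a) Final FC: 1.8 + 1.42 = 3.22 ppm.

(b) Alkalinity to neutralize: (206 − 177) = 29 mg/L as CaCO₃ × 323,000 L = 9367 g as CaCO₃.
(b) Equivalents of H⁺ required: 9367 ÷ 50 g/eq = 187.3 eq = 187.3 mol HCl.
(b) Mass of HCl: 187.3 × 36.5 = 6838 g.
(b) Mass of 16.5% solution: 6838 / 0.165 = 41,440 g.
(b) Volume: 41,440 g ÷ 1.15 g/mL = 36,040 mL.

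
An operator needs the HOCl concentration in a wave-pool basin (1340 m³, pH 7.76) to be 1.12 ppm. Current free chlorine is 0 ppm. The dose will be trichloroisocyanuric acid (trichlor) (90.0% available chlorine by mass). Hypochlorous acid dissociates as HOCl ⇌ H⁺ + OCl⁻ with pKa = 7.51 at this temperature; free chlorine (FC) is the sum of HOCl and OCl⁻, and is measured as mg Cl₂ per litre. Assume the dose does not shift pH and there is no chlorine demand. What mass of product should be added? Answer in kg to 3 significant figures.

4.63 kg

Volume: 1340 m³ = 1,340,000 L.
[OCl⁻]/[HOCl] = 10^(pH − pKa) = 10^(7.76 − 7.51) = 1.778; fraction as HOCl = 1/(1 + 1.778) = 0.3599.
Free chlorine required for 1.12 ppm HOCl: 1.12 / 0.3599 = 3.112 ppm.
FC to add: 3.112 − 0 = 3.112 mg/L as Cl₂.
Cl₂ equivalent: 3.112 mg/L × 1,340,000 L = 4170 g.
Product at 90.0% available Cl: 4170 / 0.9 = 4633 g.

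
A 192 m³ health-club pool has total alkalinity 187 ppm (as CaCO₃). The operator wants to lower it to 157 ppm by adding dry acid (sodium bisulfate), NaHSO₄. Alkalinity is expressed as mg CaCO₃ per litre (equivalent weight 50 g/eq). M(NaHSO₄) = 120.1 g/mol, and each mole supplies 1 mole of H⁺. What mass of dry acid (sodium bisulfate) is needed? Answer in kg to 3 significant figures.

Volume: 192 m³ = 192,000 L.
Alkalinity to neutralize: (187 − 157) = 30 mg/L as CaCO₃ × 192,000 L = 5760 g as CaCO₃.
Equivalents of H⁺ required: 5760 ÷ 50 g/eq = 115.2 eq = 115.2 mol NaHSO₄.
Mass of NaHSO₄: 115.2 × 120.1 = 13,840 g.

13.8 kg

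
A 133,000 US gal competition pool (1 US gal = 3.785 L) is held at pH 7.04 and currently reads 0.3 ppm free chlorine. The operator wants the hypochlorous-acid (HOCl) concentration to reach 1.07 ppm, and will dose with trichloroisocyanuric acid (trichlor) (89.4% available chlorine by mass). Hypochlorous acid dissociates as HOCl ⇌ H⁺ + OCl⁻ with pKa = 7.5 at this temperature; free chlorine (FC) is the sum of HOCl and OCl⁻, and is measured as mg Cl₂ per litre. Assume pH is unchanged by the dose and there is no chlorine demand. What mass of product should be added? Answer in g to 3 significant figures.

642 g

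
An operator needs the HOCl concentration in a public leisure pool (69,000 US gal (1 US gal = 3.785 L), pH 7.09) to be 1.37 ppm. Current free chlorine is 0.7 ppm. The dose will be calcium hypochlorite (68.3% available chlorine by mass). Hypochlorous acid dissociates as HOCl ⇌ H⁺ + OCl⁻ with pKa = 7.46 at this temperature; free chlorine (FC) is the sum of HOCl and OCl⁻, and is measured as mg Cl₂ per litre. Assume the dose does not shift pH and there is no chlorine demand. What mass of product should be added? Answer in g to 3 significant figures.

Volume: 69,000 US gal × 3.785 L/gal = 261,165 L.
[OCl⁻]/[HOCl] = 10^(pH − pKa) = 10^(7.09 − 7.46) = 0.4266; fraction as HOCl = 1/(1 + 0.4266) = 0.701.
Free chlorine required for 1.37 ppm HOCl: 1.37 / 0.701 = 1.954 ppm.
FC to add: 1.954 − 0.7 = 1.254 mg/L as Cl₂.
Cl₂ equivalent: 1.254 mg/L × 261,165 L = 327.6 g.
Product at 68.3% available Cl: 327.6 / 0.683 = 479.7 g.

480 g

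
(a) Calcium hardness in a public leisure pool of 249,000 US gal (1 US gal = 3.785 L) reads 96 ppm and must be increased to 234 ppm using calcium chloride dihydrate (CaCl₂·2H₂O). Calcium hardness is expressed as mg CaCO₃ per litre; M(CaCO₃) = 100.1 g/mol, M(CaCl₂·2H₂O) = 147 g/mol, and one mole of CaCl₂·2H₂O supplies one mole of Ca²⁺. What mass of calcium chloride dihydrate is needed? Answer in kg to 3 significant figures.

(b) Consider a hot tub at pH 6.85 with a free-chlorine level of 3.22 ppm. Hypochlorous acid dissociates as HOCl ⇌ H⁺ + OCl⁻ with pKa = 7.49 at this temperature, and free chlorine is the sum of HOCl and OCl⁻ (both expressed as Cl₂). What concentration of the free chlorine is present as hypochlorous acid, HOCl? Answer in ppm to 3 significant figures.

(a) Volume: 249,000 US gal × 3.785 L/gal = 942,465 L.
(a) Hardness to add: (234 − 96) = 138 mg/L as CaCO₃ × 942,465 L = 130,100 g as CaCO₃.
(a) Moles of Ca²⁺ (1 mol Ca²⁺ ≡ 1 mol CaCO₃): 130,100 / 100.1 g/mol = 1299 mol.
(a) Mass of CaCl₂·2H₂O: 1299 × 147 = 191,000 g.

(b) [OCl⁻]/[HOCl] = 10^(pH − pKa) = 10^(6.85 − 7.49) = 10^-0.64 = 0.2291.
(b) Fraction as HOCl = 1 / (1 + 0.2291) = 0.8136.
(b) HOCl = 0.8136 × 3.22 ppm = 2.62 ppm.

(a) 191 kg; (b) 2.62 ppm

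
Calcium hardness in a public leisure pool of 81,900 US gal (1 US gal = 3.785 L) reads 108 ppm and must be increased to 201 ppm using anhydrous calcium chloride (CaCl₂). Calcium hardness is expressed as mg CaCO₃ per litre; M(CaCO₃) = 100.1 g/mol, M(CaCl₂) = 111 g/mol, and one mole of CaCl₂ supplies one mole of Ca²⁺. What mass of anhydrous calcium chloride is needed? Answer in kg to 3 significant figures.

32.0 kg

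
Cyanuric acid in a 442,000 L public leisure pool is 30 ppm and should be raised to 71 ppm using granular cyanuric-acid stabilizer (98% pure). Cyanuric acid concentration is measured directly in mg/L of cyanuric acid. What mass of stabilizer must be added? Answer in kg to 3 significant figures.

18.5 kg

CYA to add: (71 − 30) = 41 mg/L × 442,000 L = 18,120 g cyanuric acid.
At 98% purity: 18,120 / 0.98 = 18,490 g product.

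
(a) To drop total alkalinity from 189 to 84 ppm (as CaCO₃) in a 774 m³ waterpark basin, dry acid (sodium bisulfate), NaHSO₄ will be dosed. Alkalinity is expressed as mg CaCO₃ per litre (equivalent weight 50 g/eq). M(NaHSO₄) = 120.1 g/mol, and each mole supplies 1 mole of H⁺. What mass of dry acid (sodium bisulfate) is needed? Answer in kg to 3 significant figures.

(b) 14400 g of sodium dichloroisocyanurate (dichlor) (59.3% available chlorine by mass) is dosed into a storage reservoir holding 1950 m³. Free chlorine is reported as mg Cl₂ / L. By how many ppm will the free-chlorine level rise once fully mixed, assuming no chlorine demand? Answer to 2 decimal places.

(a) 195 kg; (b) 4.38 ppm

(a) Volume: 774 m³ = 774,000 L.
(a) Alkalinity to neutralize: (189 − 84) = 105 mg/L as CaCO₃ × 774,000 L = 81,270 g as CaCO₃.
(a) Equivalents of H⁺ required: 81,270 ÷ 50 g/eq = 1625 eq = 1625 mol NaHSO₄.
(a) Mass of NaHSO₄: 1625 × 120.1 = 195,200 g.

(b) Volume: 1950 m³ = 1,950,000 L.
(b) Available chlorine delivered: 14,400 g × 0.593 = 8539 g as Cl₂.
(b) Concentration rise: 8539 g / 1,950,000 L = 4.379 mg/L = 4.38 ppm.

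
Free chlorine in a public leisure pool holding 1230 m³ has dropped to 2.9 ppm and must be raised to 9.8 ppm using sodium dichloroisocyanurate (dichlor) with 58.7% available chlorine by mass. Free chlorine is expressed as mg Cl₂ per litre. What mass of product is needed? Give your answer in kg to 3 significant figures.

14.5 kg

Volume: 1230 m³ = 1,230,000 L.
Chlorine deficit: 9.8 − 2.9 = 6.9 ppm = 6.9 mg/L as Cl₂.
Cl₂ equivalent needed: 6.9 mg/L × 1,230,000 L = 8,487,000 mg = 8487 g.
Product at 58.7% available chlorine: 8487 / 0.587 = 14,460 g.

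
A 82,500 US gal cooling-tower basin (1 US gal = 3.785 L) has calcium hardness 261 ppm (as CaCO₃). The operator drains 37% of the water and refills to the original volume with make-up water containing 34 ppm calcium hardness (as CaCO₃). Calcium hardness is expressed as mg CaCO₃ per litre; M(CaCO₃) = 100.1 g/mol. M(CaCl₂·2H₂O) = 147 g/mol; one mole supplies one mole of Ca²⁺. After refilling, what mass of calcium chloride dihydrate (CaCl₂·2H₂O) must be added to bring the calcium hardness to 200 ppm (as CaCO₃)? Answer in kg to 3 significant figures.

10.5 kg

Volume: 82,500 US gal × 3.785 L/gal = 312,262 L.
After draining 37% and refilling: 261 × 0.63 + 34 × 0.37 = 177.01 ppm.
Deficit to target: 200 − 177.01 = 22.99 mg/L.
As CaCO₃: 22.99 mg/L × 312,262 L = 7179 g; ÷ 100.1 = 71.72 mol Ca²⁺.
Mass: 71.72 × 147 = 10,540 g.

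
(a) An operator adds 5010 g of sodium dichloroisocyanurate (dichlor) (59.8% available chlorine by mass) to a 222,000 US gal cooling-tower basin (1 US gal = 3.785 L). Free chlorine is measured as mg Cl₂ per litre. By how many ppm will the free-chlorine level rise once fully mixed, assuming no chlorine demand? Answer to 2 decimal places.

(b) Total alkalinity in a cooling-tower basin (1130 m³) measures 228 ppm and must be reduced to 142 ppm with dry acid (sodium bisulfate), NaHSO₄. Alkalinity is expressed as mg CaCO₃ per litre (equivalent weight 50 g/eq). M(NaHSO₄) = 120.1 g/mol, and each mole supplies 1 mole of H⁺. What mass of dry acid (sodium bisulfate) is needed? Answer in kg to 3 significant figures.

(a) 3.57 ppm; (b) 233 kg

(a) Volume: 222,000 US gal × 3.785 L/gal = 840,270 L.
(a) Available chlorine delivered: 5010 g × 0.598 = 2996 g as Cl₂.
(a) Concentration rise: 2996 g / 840,270 L = 3.565 mg/L = 3.57 ppm.

(b) Volume: 1130 m³ = 1,130,000 L.
(b) Alkalinity to neutralize: (228 − 142) = 86 mg/L as CaCO₃ × 1,130,000 L = 97,180 g as CaCO₃.
(b) Equivalents of H⁺ required: 97,180 ÷ 50 g/eq = 1944 eq = 1944 mol NaHSO₄.
(b) Mass of NaHSO₄: 1944 × 120.1 = 233,400 g.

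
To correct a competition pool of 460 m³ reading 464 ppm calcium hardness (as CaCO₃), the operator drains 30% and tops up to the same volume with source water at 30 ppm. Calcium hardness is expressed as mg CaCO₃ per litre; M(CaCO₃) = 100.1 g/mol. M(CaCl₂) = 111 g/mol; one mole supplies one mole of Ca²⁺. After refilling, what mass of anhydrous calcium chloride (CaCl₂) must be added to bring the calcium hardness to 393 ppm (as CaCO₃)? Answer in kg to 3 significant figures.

30.2 kg

Volume: 460 m³ = 460,000 L.
After draining 30% and refilling: 464 × 0.70 + 30 × 0.30 = 333.8 ppm.
Deficit to target: 393 − 333.8 = 59.2 mg/L.
As CaCO₃: 59.2 mg/L × 460,000 L = 27,230 g; ÷ 100.1 = 272 mol Ca²⁺.
Mass: 272 × 111 = 30,200 g.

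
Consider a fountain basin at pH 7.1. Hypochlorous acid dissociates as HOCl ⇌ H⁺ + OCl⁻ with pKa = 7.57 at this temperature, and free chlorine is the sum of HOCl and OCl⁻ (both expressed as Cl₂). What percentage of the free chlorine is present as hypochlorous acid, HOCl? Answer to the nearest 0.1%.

74.7%

[OCl⁻]/[HOCl] = 10^(pH − pKa) = 10^(7.1 − 7.57) = 10^-0.47 = 0.3388.
Fraction as HOCl = 1 / (1 + 0.3388) = 0.7469.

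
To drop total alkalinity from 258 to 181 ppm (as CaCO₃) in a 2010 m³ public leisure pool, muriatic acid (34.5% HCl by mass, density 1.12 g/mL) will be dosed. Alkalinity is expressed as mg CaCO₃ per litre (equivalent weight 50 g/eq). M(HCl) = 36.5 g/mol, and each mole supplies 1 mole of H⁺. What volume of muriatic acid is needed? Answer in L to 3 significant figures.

292 L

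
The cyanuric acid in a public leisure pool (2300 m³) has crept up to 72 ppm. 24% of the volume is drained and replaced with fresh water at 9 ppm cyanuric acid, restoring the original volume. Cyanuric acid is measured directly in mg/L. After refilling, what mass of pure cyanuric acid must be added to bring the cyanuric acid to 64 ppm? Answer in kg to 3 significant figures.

16.4 kg

Volume: 2300 m³ = 2,300,000 L.
After draining 24% and refilling: 72 × 0.76 + 9 × 0.24 = 56.88 ppm.
Deficit to target: 64 − 56.88 = 7.12 mg/L.
Mass: 7.12 mg/L × 2,300,000 L = 16,380 g cyanuric acid.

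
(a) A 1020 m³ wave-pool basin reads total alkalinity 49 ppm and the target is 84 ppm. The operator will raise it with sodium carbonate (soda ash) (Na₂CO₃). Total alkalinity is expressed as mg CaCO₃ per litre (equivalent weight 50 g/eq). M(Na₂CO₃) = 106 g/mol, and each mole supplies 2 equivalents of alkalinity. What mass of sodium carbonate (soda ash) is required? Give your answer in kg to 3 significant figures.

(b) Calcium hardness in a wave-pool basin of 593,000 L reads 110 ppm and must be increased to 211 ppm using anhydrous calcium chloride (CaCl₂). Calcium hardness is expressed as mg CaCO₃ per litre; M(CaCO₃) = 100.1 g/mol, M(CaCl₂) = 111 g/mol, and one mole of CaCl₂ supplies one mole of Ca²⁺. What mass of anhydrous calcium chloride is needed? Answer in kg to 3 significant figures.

(a) 37.8 kg; (b) 66.4 kg

(a) Volume: 1020 m³ = 1,020,000 L.
(a) Alkalinity to add: (84 − 49) = 35 mg/L as CaCO₃ × 1,020,000 L = 35,700 g as CaCO₃.
(a) Equivalents: 35,700 g ÷ 50 g/eq = 714 eq.
(a) Each mole of Na₂CO₃ supplies 2 eq, so 714 / 2 = 357 mol.
(a) Mass: 357 mol × 106 g/mol = 37,840 g.

(b) Hardness to add: (211 − 110) = 101 mg/L as CaCO₃ × 593,000 L = 59,890 g as CaCO₃.
(b) Moles of Ca²⁺ (1 mol Ca²⁺ ≡ 1 mol CaCO₃): 59,890 / 100.1 g/mol = 598.3 mol.
(b) Mass of CaCl₂: 598.3 × 111 = 66,410 g.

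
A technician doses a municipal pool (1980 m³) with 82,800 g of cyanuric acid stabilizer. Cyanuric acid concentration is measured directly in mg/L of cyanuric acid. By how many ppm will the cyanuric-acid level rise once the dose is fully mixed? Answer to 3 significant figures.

Volume: 1980 m³ = 1,980,000 L.
Rise: 82,800 g / 1,980,000 L × 1000 = 41.82 mg/L.

41.8 ppm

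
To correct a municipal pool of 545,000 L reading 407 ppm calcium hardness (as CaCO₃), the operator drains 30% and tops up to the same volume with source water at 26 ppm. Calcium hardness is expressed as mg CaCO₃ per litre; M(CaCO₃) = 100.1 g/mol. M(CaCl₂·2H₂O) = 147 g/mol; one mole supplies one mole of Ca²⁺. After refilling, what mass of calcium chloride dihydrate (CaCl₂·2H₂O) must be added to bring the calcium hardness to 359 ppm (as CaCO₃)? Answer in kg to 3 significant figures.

After draining 30% and refilling: 407 × 0.70 + 26 × 0.30 = 292.7 ppm.
Deficit to target: 359 − 292.7 = 66.3 mg/L.
As CaCO₃: 66.3 mg/L × 545,000 L = 36,130 g; ÷ 100.1 = 361 mol Ca²⁺.
Mass: 361 × 147 = 53,060 g.

53.1 kg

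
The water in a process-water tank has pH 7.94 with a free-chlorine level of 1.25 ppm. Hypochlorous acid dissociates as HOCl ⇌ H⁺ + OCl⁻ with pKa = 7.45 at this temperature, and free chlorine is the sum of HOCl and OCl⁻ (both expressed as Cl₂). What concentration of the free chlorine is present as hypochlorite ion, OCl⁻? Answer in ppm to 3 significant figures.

[OCl⁻]/[HOCl] = 10^(pH − pKa) = 10^(7.94 − 7.45) = 10^0.49 = 3.09.
Fraction as HOCl = 1 / (1 + 3.09) = 0.2445.
OCl⁻ = (1 − 0.2445) × 1.25 ppm = 0.9444 ppm.

0.944 ppm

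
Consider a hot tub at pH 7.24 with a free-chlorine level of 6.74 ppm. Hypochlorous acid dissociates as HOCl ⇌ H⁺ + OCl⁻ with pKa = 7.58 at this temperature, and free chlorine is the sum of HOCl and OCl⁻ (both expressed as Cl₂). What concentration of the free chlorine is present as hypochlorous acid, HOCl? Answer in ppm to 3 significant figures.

[OCl⁻]/[HOCl] = 10^(pH − pKa) = 10^(7.24 − 7.58) = 10^-0.34 = 0.4571.
Fraction as HOCl = 1 / (1 + 0.4571) = 0.6863.
HOCl = 0.6863 × 6.74 ppm = 4.626 ppm.

4.63 ppm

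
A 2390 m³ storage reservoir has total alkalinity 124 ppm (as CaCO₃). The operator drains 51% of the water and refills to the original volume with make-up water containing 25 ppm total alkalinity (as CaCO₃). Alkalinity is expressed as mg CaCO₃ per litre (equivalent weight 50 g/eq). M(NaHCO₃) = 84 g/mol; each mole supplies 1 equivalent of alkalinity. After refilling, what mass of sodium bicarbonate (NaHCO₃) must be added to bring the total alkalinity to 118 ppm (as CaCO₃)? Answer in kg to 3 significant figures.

Volume: 2390 m³ = 2,390,000 L.
After draining 51% and refilling: 124 × 0.49 + 25 × 0.51 = 73.51 ppm.
Deficit to target: 118 − 73.51 = 44.49 mg/L.
As CaCO₃: 44.49 mg/L × 2,390,000 L = 106,300 g; ÷ 50 g/eq ÷ 1 = 2127 mol NaHCO₃.
Mass: 2127 × 84 = 178,600 g.

179 kg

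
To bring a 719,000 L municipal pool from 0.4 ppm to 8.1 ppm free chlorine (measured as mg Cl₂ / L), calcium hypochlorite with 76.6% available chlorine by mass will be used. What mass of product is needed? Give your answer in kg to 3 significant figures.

Chlorine deficit: 8.1 − 0.4 = 7.7 ppm = 7.7 mg/L as Cl₂.
Cl₂ equivalent needed: 7.7 mg/L × 719,000 L = 5,536,000 mg = 5536 g.
Product at 76.6% available chlorine: 5536 / 0.766 = 7228 g.

7.23 kg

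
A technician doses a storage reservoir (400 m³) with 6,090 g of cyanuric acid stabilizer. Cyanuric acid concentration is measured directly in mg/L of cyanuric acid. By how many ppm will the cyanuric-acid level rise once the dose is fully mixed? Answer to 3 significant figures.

Volume: 400 m³ = 400,000 L.
Rise: 6,090 g / 400,000 L × 1000 = 15.22 mg/L.

15.2 ppm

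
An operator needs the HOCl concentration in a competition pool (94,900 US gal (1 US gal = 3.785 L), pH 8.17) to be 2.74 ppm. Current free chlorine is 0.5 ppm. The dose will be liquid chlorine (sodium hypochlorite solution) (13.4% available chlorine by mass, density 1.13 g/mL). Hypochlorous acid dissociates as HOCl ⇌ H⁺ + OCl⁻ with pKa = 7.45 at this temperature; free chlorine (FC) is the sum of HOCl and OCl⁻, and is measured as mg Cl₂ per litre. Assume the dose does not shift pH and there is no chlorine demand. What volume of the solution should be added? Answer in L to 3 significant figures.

39.4 L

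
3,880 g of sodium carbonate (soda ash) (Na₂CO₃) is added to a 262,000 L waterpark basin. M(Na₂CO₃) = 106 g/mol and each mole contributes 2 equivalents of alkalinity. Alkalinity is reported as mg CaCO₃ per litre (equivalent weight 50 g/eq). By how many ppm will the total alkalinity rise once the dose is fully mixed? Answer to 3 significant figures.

14.0 ppm

Moles of Na₂CO₃: 3,880 g ÷ 106 g/mol = 36.6 mol → 73.21 eq of alkalinity.
As CaCO₃: 73.21 eq × 50 g/eq = 3660 g.
Rise: 3660 g / 262,000 L × 1000 = 13.97 mg/L.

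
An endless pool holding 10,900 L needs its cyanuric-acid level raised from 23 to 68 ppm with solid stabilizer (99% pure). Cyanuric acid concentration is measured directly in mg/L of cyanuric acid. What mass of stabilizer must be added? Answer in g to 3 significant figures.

495 g

CYA to add: (68 − 23) = 45 mg/L × 10,900 L = 490.5 g cyanuric acid.
At 99% purity: 490.5 / 0.99 = 495.5 g product.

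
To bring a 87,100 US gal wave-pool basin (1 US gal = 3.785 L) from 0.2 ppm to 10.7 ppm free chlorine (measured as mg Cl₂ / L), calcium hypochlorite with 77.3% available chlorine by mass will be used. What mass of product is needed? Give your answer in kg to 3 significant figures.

4.48 kg

Volume: 87,100 US gal × 3.785 L/gal = 329,674 L.
Chlorine deficit: 10.7 − 0.2 = 10.5 ppm = 10.5 mg/L as Cl₂.
Cl₂ equivalent needed: 10.5 mg/L × 329,674 L = 3,462,000 mg = 3462 g.
Product at 77.3% available chlorine: 3462 / 0.773 = 4478 g.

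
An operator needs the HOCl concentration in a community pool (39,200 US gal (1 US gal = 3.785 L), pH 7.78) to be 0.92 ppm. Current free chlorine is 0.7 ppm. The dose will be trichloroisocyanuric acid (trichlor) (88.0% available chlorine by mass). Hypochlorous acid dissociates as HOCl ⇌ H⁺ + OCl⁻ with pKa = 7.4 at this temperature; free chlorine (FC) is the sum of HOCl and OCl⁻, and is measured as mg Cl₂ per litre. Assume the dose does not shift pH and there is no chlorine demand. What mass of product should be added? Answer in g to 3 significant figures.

409 g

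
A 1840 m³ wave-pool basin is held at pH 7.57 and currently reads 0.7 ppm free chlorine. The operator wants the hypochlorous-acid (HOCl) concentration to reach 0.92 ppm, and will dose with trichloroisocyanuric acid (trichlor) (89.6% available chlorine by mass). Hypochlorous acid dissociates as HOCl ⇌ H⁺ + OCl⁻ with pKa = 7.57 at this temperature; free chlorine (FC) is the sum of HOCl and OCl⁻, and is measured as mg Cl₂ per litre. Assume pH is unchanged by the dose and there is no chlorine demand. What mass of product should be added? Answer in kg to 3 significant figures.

Volume: 1840 m³ = 1,840,000 L.
[OCl⁻]/[HOCl] = 10^(pH − pKa) = 10^(7.57 − 7.57) = 1; fraction as HOCl = 1/(1 + 1) = 0.5.
Free chlorine required for 0.92 ppm HOCl: 0.92 / 0.5 = 1.84 ppm.
FC to add: 1.84 − 0.7 = 1.14 mg/L as Cl₂.
Cl₂ equivalent: 1.14 mg/L × 1,840,000 L = 2098 g.
Product at 89.6% available Cl: 2098 / 0.896 = 2341 g.

2.34 kg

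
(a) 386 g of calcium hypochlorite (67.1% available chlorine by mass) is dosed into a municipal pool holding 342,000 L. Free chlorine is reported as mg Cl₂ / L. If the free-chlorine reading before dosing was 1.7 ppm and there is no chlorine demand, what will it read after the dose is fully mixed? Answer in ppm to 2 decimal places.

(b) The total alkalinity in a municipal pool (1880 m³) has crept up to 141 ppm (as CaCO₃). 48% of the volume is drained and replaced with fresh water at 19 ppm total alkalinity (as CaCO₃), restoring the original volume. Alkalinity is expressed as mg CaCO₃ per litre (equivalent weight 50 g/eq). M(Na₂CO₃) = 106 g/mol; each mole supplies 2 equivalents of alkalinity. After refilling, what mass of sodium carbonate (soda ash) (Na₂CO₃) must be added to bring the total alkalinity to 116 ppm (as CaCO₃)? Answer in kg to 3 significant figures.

(a) Available chlorine delivered: 386 g × 0.671 = 259 g as Cl₂.
(a) Concentration rise: 259 g / 342,000 L = 0.7573 mg/L = 0.76 ppm.
(a) Final FC: 1.7 + 0.76 = 2.46 ppm.

(b) Volume: 1880 m³ = 1,880,000 L.
(b) After draining 48% and refilling: 141 × 0.52 + 19 × 0.48 = 82.44 ppm.
(b) Deficit to target: 116 − 82.44 = 33.56 mg/L.
(b) As CaCO₃: 33.56 mg/L × 1,880,000 L = 63,090 g; ÷ 50 g/eq ÷ 2 = 630.9 mol Na₂CO₃.
(b) Mass: 630.9 × 106 = 66,880 g.

(a) 2.46 ppm; (b) 66.9 kg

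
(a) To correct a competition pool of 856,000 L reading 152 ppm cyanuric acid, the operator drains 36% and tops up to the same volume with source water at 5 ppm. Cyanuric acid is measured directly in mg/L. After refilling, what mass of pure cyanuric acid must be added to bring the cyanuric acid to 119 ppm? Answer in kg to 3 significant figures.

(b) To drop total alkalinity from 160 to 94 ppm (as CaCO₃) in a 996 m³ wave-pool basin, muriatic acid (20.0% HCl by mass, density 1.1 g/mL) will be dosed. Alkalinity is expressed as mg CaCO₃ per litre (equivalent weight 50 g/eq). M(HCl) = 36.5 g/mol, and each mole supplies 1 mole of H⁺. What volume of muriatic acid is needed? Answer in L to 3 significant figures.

(a) After draining 36% and refilling: 152 × 0.64 + 5 × 0.36 = 99.08 ppm.
(a) Deficit to target: 119 − 99.08 = 19.92 mg/L.
(a) Mass: 19.92 mg/L × 856,000 L = 17,050 g cyanuric acid.

(b) Volume: 996 m³ = 996,000 L.
(b) Alkalinity to neutralize: (160 − 94) = 66 mg/L as CaCO₃ × 996,000 L = 65,740 g as CaCO₃.
(b) Equivalents of H⁺ required: 65,740 ÷ 50 g/eq = 1315 eq = 1315 mol HCl.
(b) Mass of HCl: 1315 × 36.5 = 47,990 g.
(b) Mass of 20.0% solution: 47,990 / 0.2 = 239,900 g.
(b) Volume: 239,900 g ÷ 1.1 g/mL = 218,100 mL.

(a) 17.1 kg; (b) 218 L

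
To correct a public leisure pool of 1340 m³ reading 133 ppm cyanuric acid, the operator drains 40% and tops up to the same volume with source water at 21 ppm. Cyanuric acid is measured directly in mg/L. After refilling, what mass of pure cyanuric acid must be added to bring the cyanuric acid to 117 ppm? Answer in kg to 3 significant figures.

Volume: 1340 m³ = 1,340,000 L.
After draining 40% and refilling: 133 × 0.60 + 21 × 0.40 = 88.2 ppm.
Deficit to target: 117 − 88.2 = 28.8 mg/L.
Mass: 28.8 mg/L × 1,340,000 L = 38,590 g cyanuric acid.

38.6 kg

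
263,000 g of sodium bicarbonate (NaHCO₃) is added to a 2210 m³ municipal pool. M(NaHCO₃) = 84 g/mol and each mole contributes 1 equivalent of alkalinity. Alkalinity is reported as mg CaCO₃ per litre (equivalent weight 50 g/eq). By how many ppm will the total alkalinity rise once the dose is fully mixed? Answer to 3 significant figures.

70.8 ppm

Volume: 2210 m³ = 2,210,000 L.
Moles of NaHCO₃: 263,000 g ÷ 84 g/mol = 3131 mol → 3131 eq of alkalinity.
As CaCO₃: 3131 eq × 50 g/eq = 156,500 g.
Rise: 156,500 g / 2,210,000 L × 1000 = 70.84 mg/L.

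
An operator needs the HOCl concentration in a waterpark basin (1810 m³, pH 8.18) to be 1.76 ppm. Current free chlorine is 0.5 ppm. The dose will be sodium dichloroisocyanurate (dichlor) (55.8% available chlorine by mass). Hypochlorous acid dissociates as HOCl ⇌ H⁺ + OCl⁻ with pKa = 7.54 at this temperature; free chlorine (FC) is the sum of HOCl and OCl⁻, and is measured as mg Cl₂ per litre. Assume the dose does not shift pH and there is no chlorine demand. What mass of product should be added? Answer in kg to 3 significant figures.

29.0 kg

Volume: 1810 m³ = 1,810,000 L.
[OCl⁻]/[HOCl] = 10^(pH − pKa) = 10^(8.18 − 7.54) = 4.365; fraction as HOCl = 1/(1 + 4.365) = 0.1864.
Free chlorine required for 1.76 ppm HOCl: 1.76 / 0.1864 = 9.443 ppm.
FC to add: 9.443 − 0.5 = 8.943 mg/L as Cl₂.
Cl₂ equivalent: 8.943 mg/L × 1,810,000 L = 16,190 g.
Product at 55.8% available Cl: 16,190 / 0.558 = 29,010 g.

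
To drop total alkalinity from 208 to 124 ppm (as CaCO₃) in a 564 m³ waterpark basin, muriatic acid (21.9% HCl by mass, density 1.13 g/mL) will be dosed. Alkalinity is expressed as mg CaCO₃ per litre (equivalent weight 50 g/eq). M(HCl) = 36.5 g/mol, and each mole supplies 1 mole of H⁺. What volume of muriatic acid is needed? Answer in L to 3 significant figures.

Volume: 564 m³ = 564,000 L.
Alkalinity to neutralize: (208 − 124) = 84 mg/L as CaCO₃ × 564,000 L = 47,380 g as CaCO₃.
Equivalents of H⁺ required: 47,380 ÷ 50 g/eq = 947.5 eq = 947.5 mol HCl.
Mass of HCl: 947.5 × 36.5 = 34,580 g.
Mass of 21.9% solution: 34,580 / 0.219 = 157,900 g.
Volume: 157,900 g ÷ 1.13 g/mL = 139,800 mL.

140 L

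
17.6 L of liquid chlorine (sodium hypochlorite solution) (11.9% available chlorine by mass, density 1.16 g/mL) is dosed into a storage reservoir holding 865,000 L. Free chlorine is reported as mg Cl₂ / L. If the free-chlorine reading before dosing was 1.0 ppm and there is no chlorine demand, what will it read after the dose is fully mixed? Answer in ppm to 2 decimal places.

3.81 ppm

Mass of solution: 17.6 L × 1000 mL/L × 1.16 g/mL = 20,420 g.
Available chlorine delivered: 20,420 g × 0.119 = 2430 g as Cl₂.
Concentration rise: 2430 g / 865,000 L = 2.809 mg/L = 2.81 ppm.
Final FC: 1.0 + 2.81 = 3.81 ppm.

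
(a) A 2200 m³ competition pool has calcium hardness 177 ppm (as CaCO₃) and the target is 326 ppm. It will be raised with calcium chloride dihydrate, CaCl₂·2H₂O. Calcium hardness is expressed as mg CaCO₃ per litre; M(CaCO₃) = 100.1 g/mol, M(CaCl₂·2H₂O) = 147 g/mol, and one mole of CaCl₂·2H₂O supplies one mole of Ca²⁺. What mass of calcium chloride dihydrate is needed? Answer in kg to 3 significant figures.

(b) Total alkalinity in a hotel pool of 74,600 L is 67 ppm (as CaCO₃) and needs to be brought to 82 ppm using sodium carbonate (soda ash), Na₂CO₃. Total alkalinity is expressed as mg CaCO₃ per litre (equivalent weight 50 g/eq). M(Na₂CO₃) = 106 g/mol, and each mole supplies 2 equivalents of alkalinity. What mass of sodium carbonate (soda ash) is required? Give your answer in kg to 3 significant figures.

(a) 481 kg; (b) 1.19 kg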